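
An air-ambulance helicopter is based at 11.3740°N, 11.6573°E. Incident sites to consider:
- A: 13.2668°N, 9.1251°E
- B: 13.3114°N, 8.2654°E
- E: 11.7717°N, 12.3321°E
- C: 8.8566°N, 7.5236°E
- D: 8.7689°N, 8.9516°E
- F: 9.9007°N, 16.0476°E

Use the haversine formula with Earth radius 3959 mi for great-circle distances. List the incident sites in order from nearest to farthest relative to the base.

E, A, D, B, F, C

Computing each great-circle distance from 11.3740°N, 11.6573°E:
E 11.7717°N, 12.3321°E: 53.3 mi
A 13.2668°N, 9.1251°E: 215.2 mi
D 8.7689°N, 8.9516°E: 257.4 mi
B 13.3114°N, 8.2654°E: 265.2 mi
F 9.9007°N, 16.0476°E: 315.0 mi
C 8.8566°N, 7.5236°E: 330.6 mi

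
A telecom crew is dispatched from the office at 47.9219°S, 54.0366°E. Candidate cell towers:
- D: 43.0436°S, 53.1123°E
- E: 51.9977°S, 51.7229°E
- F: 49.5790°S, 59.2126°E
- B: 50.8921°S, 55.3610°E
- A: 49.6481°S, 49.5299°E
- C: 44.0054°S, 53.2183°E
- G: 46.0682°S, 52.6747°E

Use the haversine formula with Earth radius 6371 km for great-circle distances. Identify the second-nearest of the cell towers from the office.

Distances from the office (47.9219°S, 54.0366°E):
G: 230.5 km
B: 343.9 km
A: 381.8 km
F: 421.7 km
C: 440.1 km
E: 482.4 km
D: 547.2 km
The second-nearest is B at 343.9 km.

B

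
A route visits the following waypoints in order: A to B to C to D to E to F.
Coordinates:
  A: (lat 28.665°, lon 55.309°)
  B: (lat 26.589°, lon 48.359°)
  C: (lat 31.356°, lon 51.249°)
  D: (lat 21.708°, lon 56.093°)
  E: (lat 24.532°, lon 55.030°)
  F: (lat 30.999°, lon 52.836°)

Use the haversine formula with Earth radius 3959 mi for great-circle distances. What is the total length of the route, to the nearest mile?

2225 mi

Leg distances:
A→B: 448.9 mi  (cumulative 448.9 mi)
B→C: 372.8 mi  (cumulative 821.7 mi)
C→D: 730.6 mi  (cumulative 1552.3 mi)
D→E: 206.5 mi  (cumulative 1758.8 mi)
E→F: 466.5 mi  (cumulative 2225.3 mi)
Total route length ≈ 2225 mi.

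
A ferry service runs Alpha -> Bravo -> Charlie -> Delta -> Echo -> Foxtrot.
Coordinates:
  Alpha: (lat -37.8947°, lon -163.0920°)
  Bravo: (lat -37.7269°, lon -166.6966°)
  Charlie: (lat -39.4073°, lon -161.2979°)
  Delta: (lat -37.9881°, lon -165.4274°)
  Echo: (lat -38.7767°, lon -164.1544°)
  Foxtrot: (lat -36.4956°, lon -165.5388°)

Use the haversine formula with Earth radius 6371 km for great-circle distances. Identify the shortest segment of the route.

Delta–Echo

Leg distances:
Alpha→Bravo: 317.2 km
Bravo→Charlie: 505.1 km
Charlie→Delta: 391.5 km
Delta→Echo: 141.4 km
Echo→Foxtrot: 281.4 km
The shortest leg is Delta–Echo at 141.4 km.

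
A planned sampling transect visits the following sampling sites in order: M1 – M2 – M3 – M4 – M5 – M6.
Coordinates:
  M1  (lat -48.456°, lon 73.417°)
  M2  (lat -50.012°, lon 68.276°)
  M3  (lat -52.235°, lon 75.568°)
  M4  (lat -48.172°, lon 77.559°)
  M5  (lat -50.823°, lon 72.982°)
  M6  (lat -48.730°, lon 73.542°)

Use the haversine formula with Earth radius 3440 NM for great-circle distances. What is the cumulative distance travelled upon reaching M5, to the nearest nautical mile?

1022 NM

Leg distances:
M1→M2: 222.1 NM  (cumulative 222.1 NM)
M2→M3: 305.3 NM  (cumulative 527.4 NM)
M3→M4: 255.6 NM  (cumulative 783.0 NM)
M4→M5: 239.1 NM  (cumulative 1022.1 NM)
Cumulative distance at M5 ≈ 1022 NM.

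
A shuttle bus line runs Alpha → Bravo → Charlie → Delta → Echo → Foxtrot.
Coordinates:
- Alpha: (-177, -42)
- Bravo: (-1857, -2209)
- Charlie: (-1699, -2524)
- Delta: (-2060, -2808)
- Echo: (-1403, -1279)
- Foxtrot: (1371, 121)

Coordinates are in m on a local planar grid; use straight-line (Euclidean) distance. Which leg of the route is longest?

Echo–Foxtrot

Leg distances:
Alpha→Bravo: 2741.9 m
Bravo→Charlie: 352.4 m
Charlie→Delta: 459.3 m
Delta→Echo: 1664.2 m
Echo→Foxtrot: 3107.3 m
The longest leg is Echo–Foxtrot at 3107.3 m.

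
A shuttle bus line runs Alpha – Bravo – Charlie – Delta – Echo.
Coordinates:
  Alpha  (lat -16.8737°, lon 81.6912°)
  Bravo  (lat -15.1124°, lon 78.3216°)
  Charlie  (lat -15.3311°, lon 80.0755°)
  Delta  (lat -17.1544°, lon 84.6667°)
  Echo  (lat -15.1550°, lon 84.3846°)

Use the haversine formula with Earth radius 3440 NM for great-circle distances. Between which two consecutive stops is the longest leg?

Leg distances:
Alpha→Bravo: 221.4 NM
Bravo→Charlie: 102.5 NM
Charlie→Delta: 286.4 NM
Delta→Echo: 121.1 NM
The longest leg is Charlie–Delta at 286.4 NM.

Charlie–Delta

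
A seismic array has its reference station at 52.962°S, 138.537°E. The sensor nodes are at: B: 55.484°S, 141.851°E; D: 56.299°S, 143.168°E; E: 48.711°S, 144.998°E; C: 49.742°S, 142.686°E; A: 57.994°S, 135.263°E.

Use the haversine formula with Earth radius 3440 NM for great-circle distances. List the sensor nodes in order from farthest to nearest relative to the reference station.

E, A, D, C, B

Computing each great-circle distance from 52.962°S, 138.537°E:
E 48.711°S, 144.998°E: 353.5 NM
A 57.994°S, 135.263°E: 321.9 NM
D 56.299°S, 143.168°E: 256.9 NM
C 49.742°S, 142.686°E: 248.1 NM
B 55.484°S, 141.851°E: 190.9 NM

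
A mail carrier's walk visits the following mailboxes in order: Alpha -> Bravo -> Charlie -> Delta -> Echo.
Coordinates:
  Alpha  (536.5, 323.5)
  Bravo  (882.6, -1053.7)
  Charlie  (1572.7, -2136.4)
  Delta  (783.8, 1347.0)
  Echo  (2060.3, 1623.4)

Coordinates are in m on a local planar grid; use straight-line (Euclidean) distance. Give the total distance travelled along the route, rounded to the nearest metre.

Leg distances:
Alpha→Bravo: 1420.0 m  (cumulative 1420.0 m)
Bravo→Charlie: 1283.9 m  (cumulative 2704.0 m)
Charlie→Delta: 3571.6 m  (cumulative 6275.6 m)
Delta→Echo: 1306.1 m  (cumulative 7581.7 m)
Total route length ≈ 7582 m.

7582 m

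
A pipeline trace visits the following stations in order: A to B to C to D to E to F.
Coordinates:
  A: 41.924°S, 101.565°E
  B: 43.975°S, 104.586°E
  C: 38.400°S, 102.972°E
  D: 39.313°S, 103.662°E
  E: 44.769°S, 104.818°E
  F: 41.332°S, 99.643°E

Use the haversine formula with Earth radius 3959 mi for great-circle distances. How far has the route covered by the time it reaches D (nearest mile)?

676 mi

Leg distances:
A→B: 208.4 mi  (cumulative 208.4 mi)
B→C: 394.2 mi  (cumulative 602.6 mi)
C→D: 73.2 mi  (cumulative 675.8 mi)
Cumulative distance at D ≈ 676 mi.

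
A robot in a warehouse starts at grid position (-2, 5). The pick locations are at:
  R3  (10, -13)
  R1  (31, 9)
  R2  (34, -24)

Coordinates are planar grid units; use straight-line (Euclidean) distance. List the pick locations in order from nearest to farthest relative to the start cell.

R3, R1, R2

Distance from the start cell at (-2, 5) to each:
R3 (10, -13): 21.6
R1 (31, 9): 33.2
R2 (34, -24): 46.2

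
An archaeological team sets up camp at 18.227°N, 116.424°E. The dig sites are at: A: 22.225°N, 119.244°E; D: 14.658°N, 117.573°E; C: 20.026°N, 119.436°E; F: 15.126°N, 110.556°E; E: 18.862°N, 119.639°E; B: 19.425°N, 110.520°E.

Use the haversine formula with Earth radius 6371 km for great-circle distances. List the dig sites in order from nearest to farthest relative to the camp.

E, C, D, A, B, F

Distance from the camp at 18.227°N, 116.424°E to each:
E 18.862°N, 119.639°E: 346.2 km
C 20.026°N, 119.436°E: 374.3 km
D 14.658°N, 117.573°E: 415.3 km
A 22.225°N, 119.244°E: 533.1 km
B 19.425°N, 110.520°E: 635.5 km
F 15.126°N, 110.556°E: 713.7 km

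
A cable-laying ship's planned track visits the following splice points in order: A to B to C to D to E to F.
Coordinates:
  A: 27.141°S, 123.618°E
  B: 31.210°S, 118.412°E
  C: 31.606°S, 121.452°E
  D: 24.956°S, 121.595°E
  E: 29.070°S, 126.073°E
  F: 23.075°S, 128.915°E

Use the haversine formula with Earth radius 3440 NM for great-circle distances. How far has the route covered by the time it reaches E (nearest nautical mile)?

Leg distances:
A→B: 366.2 NM  (cumulative 366.2 NM)
B→C: 157.6 NM  (cumulative 523.8 NM)
C→D: 399.3 NM  (cumulative 923.1 NM)
D→E: 344.0 NM  (cumulative 1267.1 NM)
Cumulative distance at E ≈ 1267 NM.

1267 NM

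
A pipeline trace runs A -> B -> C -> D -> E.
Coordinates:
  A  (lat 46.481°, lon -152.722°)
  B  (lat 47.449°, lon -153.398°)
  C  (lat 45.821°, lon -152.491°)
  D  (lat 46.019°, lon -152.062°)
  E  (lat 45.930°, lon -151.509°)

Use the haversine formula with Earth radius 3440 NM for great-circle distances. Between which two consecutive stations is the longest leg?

Leg distances:
A→B: 64.4 NM
B→C: 104.6 NM
C→D: 21.5 NM
D→E: 23.7 NM
The longest leg is B–C at 104.6 NM.

B–C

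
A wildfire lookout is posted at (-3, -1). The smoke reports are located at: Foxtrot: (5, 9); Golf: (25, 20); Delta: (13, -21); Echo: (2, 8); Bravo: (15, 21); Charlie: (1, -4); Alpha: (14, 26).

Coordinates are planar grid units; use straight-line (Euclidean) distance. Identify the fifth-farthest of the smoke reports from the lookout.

Distance to each, sorted:
Golf: 35.0
Alpha: 31.9
Bravo: 28.4
Delta: 25.6
Foxtrot: 12.8
Echo: 10.3
Charlie: 5.0
The fifth-farthest is Foxtrot at 12.8.

Foxtrot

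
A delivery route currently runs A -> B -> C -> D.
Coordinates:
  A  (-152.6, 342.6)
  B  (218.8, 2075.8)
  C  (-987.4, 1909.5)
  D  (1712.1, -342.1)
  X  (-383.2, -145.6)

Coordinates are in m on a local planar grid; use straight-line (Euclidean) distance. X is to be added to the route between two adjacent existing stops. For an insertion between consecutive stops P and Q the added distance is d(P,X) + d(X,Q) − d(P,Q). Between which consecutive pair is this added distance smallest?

between C and D

Added distance for inserting X between each consecutive pair:
A–B: 1068.9 m
B–C: 3226.0 m
C–D: 731.3 m
Smallest added distance is 731.3 m, inserting between C and D.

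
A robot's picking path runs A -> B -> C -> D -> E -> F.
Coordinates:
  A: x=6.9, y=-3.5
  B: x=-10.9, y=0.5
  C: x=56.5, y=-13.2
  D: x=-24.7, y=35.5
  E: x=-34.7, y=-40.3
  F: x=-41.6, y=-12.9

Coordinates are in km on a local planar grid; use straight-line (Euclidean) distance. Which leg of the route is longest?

Leg distances:
A→B: 18.2 km
B→C: 68.8 km
C→D: 94.7 km
D→E: 76.5 km
E→F: 28.3 km
The longest leg is C–D at 94.7 km.

C–D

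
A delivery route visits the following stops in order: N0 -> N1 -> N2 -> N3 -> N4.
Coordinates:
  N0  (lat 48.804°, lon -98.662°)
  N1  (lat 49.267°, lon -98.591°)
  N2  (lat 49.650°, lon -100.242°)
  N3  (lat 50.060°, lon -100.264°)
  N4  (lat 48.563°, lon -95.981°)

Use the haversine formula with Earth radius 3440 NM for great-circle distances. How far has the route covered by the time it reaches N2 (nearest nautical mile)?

Leg distances:
N0→N1: 27.9 NM  (cumulative 27.9 NM)
N1→N2: 68.4 NM  (cumulative 96.3 NM)
Cumulative distance at N2 ≈ 96 NM.

96 NM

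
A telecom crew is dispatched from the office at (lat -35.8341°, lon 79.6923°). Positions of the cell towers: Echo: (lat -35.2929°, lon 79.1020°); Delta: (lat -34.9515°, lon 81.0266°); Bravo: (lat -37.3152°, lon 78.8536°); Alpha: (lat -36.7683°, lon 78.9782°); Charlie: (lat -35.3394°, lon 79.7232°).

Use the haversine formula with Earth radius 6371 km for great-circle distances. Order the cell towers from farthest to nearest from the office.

Bravo, Delta, Alpha, Echo, Charlie

Distance from the office at (lat -35.8341°, lon 79.6923°) to each:
Bravo (lat -37.3152°, lon 78.8536°): 180.9 km
Delta (lat -34.9515°, lon 81.0266°): 155.8 km
Alpha (lat -36.7683°, lon 78.9782°): 122.0 km
Echo (lat -35.2929°, lon 79.1020°): 80.5 km
Charlie (lat -35.3394°, lon 79.7232°): 55.1 km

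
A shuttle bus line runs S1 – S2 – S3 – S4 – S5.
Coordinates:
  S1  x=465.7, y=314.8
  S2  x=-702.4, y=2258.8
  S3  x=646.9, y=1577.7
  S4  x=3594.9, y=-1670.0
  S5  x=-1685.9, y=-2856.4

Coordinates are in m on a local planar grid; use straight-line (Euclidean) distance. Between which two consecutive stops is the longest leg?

S4–S5

Leg distances:
S1→S2: 2267.9 m
S2→S3: 1511.5 m
S3→S4: 4386.1 m
S4→S5: 5412.4 m
The longest leg is S4–S5 at 5412.4 m.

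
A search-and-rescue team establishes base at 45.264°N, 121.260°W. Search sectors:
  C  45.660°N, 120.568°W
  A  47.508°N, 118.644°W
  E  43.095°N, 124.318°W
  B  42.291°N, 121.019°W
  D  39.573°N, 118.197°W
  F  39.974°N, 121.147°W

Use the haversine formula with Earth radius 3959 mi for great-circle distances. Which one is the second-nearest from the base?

Distance to each, sorted:
C: 43.3 mi
A: 198.9 mi
B: 205.8 mi
E: 213.1 mi
F: 365.6 mi
D: 423.1 mi
The second-nearest is A at 198.9 mi.

A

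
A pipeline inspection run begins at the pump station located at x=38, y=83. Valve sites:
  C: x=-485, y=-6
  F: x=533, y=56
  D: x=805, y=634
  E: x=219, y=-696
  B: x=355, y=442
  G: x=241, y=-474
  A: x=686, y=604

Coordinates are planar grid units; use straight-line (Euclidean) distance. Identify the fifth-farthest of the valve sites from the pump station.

C

Distances from the pump station (x=38, y=83):
D: 944.4
A: 831.5
E: 799.8
G: 592.8
C: 530.5
F: 495.7
B: 478.9
The fifth-farthest is C at 530.5.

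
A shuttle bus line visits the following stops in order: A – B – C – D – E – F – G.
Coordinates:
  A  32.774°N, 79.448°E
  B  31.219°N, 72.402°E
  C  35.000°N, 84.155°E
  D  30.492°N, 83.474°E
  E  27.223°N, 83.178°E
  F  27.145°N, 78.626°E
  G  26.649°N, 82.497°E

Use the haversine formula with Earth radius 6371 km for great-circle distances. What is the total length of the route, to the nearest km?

3566 km

Leg distances:
A→B: 686.4 km  (cumulative 686.4 km)
B→C: 1171.7 km  (cumulative 1858.1 km)
C→D: 505.3 km  (cumulative 2363.4 km)
D→E: 364.6 km  (cumulative 2728.0 km)
E→F: 450.3 km  (cumulative 3178.3 km)
F→G: 387.8 km  (cumulative 3566.1 km)
Total route length ≈ 3566 km.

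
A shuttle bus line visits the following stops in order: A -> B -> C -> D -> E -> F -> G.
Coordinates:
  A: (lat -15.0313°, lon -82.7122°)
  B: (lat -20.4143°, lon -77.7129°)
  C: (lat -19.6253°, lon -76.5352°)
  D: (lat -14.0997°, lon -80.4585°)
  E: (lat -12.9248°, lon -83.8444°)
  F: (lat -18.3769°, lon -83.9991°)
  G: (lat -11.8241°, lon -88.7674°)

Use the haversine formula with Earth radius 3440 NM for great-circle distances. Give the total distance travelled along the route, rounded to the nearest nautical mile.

1932 NM

Leg distances:
A→B: 431.4 NM  (cumulative 431.4 NM)
B→C: 81.6 NM  (cumulative 513.0 NM)
C→D: 401.0 NM  (cumulative 914.0 NM)
D→E: 209.9 NM  (cumulative 1123.9 NM)
E→F: 327.5 NM  (cumulative 1451.4 NM)
F→G: 480.7 NM  (cumulative 1932.1 NM)
Total route length ≈ 1932 NM.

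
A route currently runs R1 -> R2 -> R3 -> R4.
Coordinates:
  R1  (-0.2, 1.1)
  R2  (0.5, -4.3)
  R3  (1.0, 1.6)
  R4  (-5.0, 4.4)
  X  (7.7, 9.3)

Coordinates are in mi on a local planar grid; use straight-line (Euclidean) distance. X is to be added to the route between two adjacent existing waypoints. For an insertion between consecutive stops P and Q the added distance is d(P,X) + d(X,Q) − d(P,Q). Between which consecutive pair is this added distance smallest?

between R3 and R4

Added distance for inserting X between each consecutive pair:
R1–R2: 21.3 mi
R2–R3: 19.7 mi
R3–R4: 17.2 mi
Smallest added distance is 17.2 mi, inserting between R3 and R4.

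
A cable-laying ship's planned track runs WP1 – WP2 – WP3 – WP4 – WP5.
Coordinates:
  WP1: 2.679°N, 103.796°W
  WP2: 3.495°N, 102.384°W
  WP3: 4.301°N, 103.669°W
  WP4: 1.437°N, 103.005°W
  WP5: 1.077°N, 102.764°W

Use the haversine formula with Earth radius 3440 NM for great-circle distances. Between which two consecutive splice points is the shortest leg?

WP4–WP5

Leg distances:
WP1→WP2: 97.8 NM
WP2→WP3: 90.9 NM
WP3→WP4: 176.5 NM
WP4→WP5: 26.0 NM
The shortest leg is WP4–WP5 at 26.0 NM.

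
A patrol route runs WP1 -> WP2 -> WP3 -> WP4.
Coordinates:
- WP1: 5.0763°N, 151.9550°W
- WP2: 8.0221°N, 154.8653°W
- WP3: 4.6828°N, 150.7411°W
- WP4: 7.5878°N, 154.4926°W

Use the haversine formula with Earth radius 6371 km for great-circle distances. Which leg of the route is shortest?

WP1–WP2

Leg distances:
WP1→WP2: 458.9 km
WP2→WP3: 587.8 km
WP3→WP4: 525.7 km
The shortest leg is WP1–WP2 at 458.9 km.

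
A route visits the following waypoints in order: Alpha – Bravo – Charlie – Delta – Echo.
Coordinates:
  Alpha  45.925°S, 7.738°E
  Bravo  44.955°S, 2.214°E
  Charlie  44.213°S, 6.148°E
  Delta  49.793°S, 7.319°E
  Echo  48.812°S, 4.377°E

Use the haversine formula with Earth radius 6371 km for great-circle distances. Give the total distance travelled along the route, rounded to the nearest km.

1633 km

Leg distances:
Alpha→Bravo: 444.2 km  (cumulative 444.2 km)
Bravo→Charlie: 322.3 km  (cumulative 766.4 km)
Charlie→Delta: 626.8 km  (cumulative 1393.2 km)
Delta→Echo: 239.6 km  (cumulative 1632.8 km)
Total route length ≈ 1633 km.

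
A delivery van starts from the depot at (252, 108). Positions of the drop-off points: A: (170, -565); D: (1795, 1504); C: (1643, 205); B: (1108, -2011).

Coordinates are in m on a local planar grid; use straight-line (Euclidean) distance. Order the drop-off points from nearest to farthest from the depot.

Distance from the depot at (252, 108) to each:
A (170, -565): 678.0 m
C (1643, 205): 1394.4 m
D (1795, 1504): 2080.8 m
B (1108, -2011): 2285.4 m

A, C, D, B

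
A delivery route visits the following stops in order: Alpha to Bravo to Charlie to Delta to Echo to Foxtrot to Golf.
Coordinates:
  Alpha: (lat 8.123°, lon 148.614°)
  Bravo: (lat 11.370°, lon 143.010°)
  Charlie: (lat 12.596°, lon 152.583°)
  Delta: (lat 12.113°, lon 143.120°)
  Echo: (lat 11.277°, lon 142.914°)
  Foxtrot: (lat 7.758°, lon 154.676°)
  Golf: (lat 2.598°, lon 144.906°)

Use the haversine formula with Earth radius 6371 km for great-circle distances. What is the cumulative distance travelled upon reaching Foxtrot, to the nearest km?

Leg distances:
Alpha→Bravo: 712.3 km  (cumulative 712.3 km)
Bravo→Charlie: 1050.1 km  (cumulative 1762.4 km)
Charlie→Delta: 1029.2 km  (cumulative 2791.6 km)
Delta→Echo: 95.6 km  (cumulative 2887.3 km)
Echo→Foxtrot: 1347.6 km  (cumulative 4234.9 km)
Cumulative distance at Foxtrot ≈ 4235 km.

4235 km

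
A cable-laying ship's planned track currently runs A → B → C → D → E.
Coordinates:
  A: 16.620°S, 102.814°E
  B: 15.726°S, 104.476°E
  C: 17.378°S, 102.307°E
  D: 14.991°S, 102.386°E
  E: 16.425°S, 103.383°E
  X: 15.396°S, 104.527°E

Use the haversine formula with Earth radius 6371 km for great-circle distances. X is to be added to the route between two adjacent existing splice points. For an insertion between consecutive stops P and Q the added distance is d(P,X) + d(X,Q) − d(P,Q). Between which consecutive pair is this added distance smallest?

between A and B

Added distance for inserting X between each consecutive pair:
A–B: 61.8 km
B–C: 65.3 km
C–D: 292.1 km
D–E: 209.7 km
Smallest added distance is 61.8 km, inserting between A and B.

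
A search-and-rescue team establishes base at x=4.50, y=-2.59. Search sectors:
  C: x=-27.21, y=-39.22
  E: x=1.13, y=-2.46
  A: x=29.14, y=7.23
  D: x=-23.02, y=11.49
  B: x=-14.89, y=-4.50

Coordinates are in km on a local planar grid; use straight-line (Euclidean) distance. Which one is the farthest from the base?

Distance to each, sorted:
C: 48.4 km
D: 30.9 km
A: 26.5 km
B: 19.5 km
E: 3.4 km
The farthest is C at 48.4 km.

C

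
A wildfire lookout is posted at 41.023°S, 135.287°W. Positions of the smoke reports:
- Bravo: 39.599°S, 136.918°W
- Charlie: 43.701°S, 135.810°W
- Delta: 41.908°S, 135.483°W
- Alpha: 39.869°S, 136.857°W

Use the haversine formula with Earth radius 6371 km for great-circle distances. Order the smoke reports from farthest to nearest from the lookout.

Distances from the lookout:
Charlie 43.701°S, 135.810°W: 300.9 km
Bravo 39.599°S, 136.918°W: 210.2 km
Alpha 39.869°S, 136.857°W: 184.7 km
Delta 41.908°S, 135.483°W: 99.8 km

Charlie, Bravo, Alpha, Delta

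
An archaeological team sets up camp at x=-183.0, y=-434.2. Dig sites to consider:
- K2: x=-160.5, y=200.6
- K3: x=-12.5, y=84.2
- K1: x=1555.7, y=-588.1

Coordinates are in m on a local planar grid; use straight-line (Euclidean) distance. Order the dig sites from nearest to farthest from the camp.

K3, K2, K1

Distance from the camp at x=-183.0, y=-434.2 to each:
K3 x=-12.5, y=84.2: 545.7 m
K2 x=-160.5, y=200.6: 635.2 m
K1 x=1555.7, y=-588.1: 1745.5 m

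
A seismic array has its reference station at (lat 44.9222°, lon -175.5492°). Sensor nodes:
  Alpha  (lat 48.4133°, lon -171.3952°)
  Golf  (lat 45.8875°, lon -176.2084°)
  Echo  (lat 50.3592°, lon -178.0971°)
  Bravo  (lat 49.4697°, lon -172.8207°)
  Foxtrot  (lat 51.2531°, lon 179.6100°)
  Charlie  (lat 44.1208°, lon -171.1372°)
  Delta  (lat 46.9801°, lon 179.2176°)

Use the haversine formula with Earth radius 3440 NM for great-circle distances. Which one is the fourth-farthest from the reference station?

Distance to each, sorted:
Foxtrot: 426.6 NM
Echo: 342.3 NM
Bravo: 294.8 NM
Alpha: 270.5 NM
Delta: 250.9 NM
Charlie: 194.9 NM
Golf: 64.3 NM
The fourth-farthest is Alpha at 270.5 NM.

Alpha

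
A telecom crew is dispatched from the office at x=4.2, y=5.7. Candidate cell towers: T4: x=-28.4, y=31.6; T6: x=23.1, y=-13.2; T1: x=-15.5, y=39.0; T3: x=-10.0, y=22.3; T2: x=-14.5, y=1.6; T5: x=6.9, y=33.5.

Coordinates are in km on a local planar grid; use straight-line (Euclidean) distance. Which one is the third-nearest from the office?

T6

Distances from the office (x=4.2, y=5.7):
T2: 19.1 km
T3: 21.8 km
T6: 26.7 km
T5: 27.9 km
T1: 38.7 km
T4: 41.6 km
The third-nearest is T6 at 26.7 km.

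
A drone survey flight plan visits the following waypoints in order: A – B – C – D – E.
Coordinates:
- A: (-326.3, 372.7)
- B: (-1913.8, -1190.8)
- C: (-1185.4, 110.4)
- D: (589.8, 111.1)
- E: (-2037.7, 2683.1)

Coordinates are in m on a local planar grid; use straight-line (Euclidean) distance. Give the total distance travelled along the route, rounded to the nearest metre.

9171 m

Leg distances:
A→B: 2228.2 m  (cumulative 2228.2 m)
B→C: 1491.2 m  (cumulative 3719.4 m)
C→D: 1775.2 m  (cumulative 5494.6 m)
D→E: 3676.8 m  (cumulative 9171.4 m)
Total route length ≈ 9171 m.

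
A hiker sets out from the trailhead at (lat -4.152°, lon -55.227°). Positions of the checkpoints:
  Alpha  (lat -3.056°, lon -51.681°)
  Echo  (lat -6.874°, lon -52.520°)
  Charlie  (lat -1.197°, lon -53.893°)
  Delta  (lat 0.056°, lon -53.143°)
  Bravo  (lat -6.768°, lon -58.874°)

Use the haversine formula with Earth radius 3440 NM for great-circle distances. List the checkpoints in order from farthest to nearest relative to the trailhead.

Distance from the trailhead at (lat -4.152°, lon -55.227°) to each:
Delta (lat 0.056°, lon -53.143°): 281.9 NM
Bravo (lat -6.768°, lon -58.874°): 268.6 NM
Echo (lat -6.874°, lon -52.520°): 229.9 NM
Alpha (lat -3.056°, lon -51.681°): 222.4 NM
Charlie (lat -1.197°, lon -53.893°): 194.6 NM

Delta, Bravo, Echo, Alpha, Charlie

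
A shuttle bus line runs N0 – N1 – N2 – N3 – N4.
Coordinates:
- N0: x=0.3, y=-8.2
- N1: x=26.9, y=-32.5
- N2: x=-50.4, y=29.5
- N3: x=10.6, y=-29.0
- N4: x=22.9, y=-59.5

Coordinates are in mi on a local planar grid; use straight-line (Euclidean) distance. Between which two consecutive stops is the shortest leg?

N3–N4

Leg distances:
N0→N1: 36.0 mi
N1→N2: 99.1 mi
N2→N3: 84.5 mi
N3→N4: 32.9 mi
The shortest leg is N3–N4 at 32.9 mi.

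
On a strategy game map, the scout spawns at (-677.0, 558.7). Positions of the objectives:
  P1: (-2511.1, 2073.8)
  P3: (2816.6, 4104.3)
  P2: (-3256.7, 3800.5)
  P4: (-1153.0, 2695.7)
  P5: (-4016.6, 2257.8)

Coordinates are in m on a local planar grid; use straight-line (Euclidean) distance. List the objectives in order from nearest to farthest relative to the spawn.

P4, P1, P5, P2, P3

Distances from the spawn:
P4 (-1153.0, 2695.7): 2189.4 m
P1 (-2511.1, 2073.8): 2379.0 m
P5 (-4016.6, 2257.8): 3747.0 m
P2 (-3256.7, 3800.5): 4143.0 m
P3 (2816.6, 4104.3): 4977.6 m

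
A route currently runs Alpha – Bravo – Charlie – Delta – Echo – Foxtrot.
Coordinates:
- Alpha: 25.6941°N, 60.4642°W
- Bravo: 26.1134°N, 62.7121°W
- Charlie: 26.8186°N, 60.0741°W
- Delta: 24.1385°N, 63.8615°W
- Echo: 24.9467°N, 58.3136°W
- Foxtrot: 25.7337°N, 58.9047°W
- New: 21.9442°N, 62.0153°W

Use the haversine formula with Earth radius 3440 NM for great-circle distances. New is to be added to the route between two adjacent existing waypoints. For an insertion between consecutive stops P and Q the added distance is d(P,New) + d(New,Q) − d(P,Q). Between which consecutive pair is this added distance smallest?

Added distance for inserting New between each consecutive pair:
Alpha–Bravo: 369.9 NM
Bravo–Charlie: 416.5 NM
Charlie–Delta: 217.1 NM
Delta–Echo: 131.9 NM
Echo–Foxtrot: 499.5 NM
Smallest added distance is 131.9 NM, inserting between Delta and Echo.

between Delta and Echo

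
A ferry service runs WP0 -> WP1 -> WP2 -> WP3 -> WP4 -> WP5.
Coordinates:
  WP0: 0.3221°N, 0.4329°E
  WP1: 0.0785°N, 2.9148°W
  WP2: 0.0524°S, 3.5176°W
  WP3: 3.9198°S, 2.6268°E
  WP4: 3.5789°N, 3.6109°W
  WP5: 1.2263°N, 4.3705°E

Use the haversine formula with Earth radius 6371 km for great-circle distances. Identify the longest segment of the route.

WP3–WP4

Leg distances:
WP0→WP1: 373.2 km
WP1→WP2: 68.6 km
WP2→WP3: 806.8 km
WP3→WP4: 1084.3 km
WP4→WP5: 924.4 km
The longest leg is WP3–WP4 at 1084.3 km.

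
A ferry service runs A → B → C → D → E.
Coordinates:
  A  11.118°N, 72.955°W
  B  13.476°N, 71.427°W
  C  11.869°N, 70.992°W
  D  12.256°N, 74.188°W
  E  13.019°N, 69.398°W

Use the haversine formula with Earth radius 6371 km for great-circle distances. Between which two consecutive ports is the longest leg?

D–E

Leg distances:
A→B: 310.3 km
B→C: 184.8 km
C→D: 350.2 km
D→E: 526.6 km
The longest leg is D–E at 526.6 km.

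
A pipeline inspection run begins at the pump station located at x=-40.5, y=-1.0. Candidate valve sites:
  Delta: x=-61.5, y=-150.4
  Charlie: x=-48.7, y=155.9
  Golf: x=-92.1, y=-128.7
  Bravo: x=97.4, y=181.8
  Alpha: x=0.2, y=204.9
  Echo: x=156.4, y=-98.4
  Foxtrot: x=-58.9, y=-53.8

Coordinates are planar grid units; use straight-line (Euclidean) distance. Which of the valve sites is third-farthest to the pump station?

Alpha

Distance to each, sorted:
Bravo: 229.0
Echo: 219.7
Alpha: 209.9
Charlie: 157.1
Delta: 150.9
Golf: 137.7
Foxtrot: 55.9
The third-farthest is Alpha at 209.9.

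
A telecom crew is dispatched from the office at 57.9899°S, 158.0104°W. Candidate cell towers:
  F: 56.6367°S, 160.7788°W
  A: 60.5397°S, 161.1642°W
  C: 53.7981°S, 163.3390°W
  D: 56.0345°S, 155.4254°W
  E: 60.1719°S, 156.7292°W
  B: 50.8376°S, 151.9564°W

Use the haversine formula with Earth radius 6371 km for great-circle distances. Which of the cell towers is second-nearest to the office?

E

Distance to each, sorted:
F: 224.2 km
E: 253.4 km
D: 267.9 km
A: 335.3 km
C: 572.0 km
B: 885.7 km
The second-nearest is E at 253.4 km.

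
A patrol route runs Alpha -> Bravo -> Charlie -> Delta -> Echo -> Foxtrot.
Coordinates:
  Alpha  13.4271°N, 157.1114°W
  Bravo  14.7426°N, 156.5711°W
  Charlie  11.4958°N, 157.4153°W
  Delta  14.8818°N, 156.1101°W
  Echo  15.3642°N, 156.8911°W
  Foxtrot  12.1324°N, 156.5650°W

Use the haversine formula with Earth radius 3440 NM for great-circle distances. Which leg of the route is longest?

Charlie–Delta

Leg distances:
Alpha→Bravo: 85.0 NM
Bravo→Charlie: 201.1 NM
Charlie→Delta: 217.1 NM
Delta→Echo: 53.7 NM
Echo→Foxtrot: 195.0 NM
The longest leg is Charlie–Delta at 217.1 NM.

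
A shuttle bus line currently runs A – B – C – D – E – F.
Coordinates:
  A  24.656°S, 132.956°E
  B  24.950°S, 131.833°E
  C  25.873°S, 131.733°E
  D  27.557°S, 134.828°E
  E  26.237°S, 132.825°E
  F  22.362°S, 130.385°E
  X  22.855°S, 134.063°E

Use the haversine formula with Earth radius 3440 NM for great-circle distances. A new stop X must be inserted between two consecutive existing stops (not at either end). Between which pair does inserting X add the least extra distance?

between E and F

Added distance for inserting X between each consecutive pair:
A–B: 235.9 NM
B–C: 341.3 NM
C–D: 312.5 NM
D–E: 366.0 NM
E–F: 151.8 NM
Smallest added distance is 151.8 NM, inserting between E and F.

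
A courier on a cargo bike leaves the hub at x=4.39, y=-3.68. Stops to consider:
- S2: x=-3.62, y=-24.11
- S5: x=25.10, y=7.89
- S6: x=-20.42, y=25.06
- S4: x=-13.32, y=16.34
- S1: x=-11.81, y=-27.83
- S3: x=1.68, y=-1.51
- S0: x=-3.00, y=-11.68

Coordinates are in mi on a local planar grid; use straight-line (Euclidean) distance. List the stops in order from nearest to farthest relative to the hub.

Distance from the hub at x=4.39, y=-3.68 to each:
S3 x=1.68, y=-1.51: 3.5 mi
S0 x=-3.00, y=-11.68: 10.9 mi
S2 x=-3.62, y=-24.11: 21.9 mi
S5 x=25.10, y=7.89: 23.7 mi
S4 x=-13.32, y=16.34: 26.7 mi
S1 x=-11.81, y=-27.83: 29.1 mi
S6 x=-20.42, y=25.06: 38.0 mi

S3, S0, S2, S5, S4, S1, S6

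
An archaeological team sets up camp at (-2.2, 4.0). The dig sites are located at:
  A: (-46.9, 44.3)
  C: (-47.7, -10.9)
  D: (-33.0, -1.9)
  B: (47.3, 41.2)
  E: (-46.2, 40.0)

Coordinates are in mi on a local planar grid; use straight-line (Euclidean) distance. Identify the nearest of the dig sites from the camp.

Distance to each, sorted:
D: 31.4 mi
C: 47.9 mi
E: 56.9 mi
A: 60.2 mi
B: 61.9 mi
The nearest is D at 31.4 mi.

D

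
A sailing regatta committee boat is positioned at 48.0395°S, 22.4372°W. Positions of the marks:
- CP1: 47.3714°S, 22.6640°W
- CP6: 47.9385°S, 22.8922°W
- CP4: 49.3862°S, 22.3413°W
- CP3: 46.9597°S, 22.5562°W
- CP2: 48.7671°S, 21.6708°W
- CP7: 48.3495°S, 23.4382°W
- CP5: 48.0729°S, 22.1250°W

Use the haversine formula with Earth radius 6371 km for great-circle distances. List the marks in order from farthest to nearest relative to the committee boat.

CP4, CP3, CP2, CP7, CP1, CP6, CP5

Distance from the committee boat at 48.0395°S, 22.4372°W to each:
CP4 49.3862°S, 22.3413°W: 149.9 km
CP3 46.9597°S, 22.5562°W: 120.4 km
CP2 48.7671°S, 21.6708°W: 98.7 km
CP7 48.3495°S, 23.4382°W: 81.8 km
CP1 47.3714°S, 22.6640°W: 76.2 km
CP6 47.9385°S, 22.8922°W: 35.7 km
CP5 48.0729°S, 22.1250°W: 23.5 km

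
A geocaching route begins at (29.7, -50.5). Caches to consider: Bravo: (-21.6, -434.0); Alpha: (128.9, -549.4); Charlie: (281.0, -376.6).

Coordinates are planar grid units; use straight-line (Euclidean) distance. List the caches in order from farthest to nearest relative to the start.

Computing each straight-line distance from (29.7, -50.5):
Alpha (128.9, -549.4): 508.7
Charlie (281.0, -376.6): 411.7
Bravo (-21.6, -434.0): 386.9

Alpha, Charlie, Bravo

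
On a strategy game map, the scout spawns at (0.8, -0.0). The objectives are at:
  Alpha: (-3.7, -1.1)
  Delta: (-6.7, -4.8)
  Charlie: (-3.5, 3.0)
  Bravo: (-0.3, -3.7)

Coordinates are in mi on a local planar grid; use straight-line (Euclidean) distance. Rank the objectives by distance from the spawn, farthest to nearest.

Computing each straight-line distance from (0.8, -0.0):
Delta (-6.7, -4.8): 8.9 mi
Charlie (-3.5, 3.0): 5.2 mi
Alpha (-3.7, -1.1): 4.6 mi
Bravo (-0.3, -3.7): 3.9 mi

Delta, Charlie, Alpha, Bravo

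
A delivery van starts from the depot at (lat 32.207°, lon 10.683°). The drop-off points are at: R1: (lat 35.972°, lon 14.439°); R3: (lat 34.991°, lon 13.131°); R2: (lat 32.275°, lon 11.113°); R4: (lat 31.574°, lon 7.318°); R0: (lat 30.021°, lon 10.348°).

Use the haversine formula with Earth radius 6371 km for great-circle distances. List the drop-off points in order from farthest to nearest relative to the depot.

Distances from the depot:
R1 (lat 35.972°, lon 14.439°): 542.9 km
R3 (lat 34.991°, lon 13.131°): 383.7 km
R4 (lat 31.574°, lon 7.318°): 325.4 km
R0 (lat 30.021°, lon 10.348°): 245.2 km
R2 (lat 32.275°, lon 11.113°): 41.1 km

R1, R3, R4, R0, R2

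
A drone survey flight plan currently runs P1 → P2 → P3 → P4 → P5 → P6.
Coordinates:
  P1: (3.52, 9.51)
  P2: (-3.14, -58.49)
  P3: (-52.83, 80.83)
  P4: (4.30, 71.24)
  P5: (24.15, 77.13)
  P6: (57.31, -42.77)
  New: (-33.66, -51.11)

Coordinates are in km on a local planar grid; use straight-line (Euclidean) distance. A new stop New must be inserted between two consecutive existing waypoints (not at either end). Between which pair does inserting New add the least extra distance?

between P2 and P3

Added distance for inserting New between each consecutive pair:
P1–P2: 34.2 km
P2–P3: 16.8 km
P3–P4: 203.5 km
P4–P5: 248.1 km
P5–P6: 107.6 km
Smallest added distance is 16.8 km, inserting between P2 and P3.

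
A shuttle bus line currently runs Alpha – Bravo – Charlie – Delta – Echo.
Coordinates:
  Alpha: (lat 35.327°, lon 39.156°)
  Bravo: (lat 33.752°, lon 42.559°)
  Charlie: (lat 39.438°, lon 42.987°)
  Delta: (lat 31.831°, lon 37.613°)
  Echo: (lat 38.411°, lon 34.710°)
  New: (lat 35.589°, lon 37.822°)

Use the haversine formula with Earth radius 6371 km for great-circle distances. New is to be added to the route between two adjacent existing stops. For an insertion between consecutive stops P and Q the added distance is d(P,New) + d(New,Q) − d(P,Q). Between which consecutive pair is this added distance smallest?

between Delta and Echo

Added distance for inserting New between each consecutive pair:
Alpha–Bravo: 245.7 km
Bravo–Charlie: 470.3 km
Charlie–Delta: 68.3 km
Delta–Echo: 58.7 km
Smallest added distance is 58.7 km, inserting between Delta and Echo.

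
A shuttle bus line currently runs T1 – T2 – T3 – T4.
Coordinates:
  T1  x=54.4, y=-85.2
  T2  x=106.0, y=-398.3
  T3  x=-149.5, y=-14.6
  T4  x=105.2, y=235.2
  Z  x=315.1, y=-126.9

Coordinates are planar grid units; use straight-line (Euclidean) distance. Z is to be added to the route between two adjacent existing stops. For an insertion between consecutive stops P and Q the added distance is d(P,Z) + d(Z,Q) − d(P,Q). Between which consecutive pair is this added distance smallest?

Added distance for inserting Z between each consecutive pair:
T1–T2: 289.3
T2–T3: 359.6
T3–T4: 539.8
Smallest added distance is 289.3, inserting between T1 and T2.

between T1 and T2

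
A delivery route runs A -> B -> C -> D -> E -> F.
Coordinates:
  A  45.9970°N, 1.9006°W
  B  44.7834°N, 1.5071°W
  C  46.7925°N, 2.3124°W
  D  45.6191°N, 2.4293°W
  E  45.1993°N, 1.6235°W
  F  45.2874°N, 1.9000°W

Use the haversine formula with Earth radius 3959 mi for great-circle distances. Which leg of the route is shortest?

Leg distances:
A→B: 86.0 mi
B→C: 144.1 mi
C→D: 81.3 mi
D→E: 48.7 mi
E→F: 14.8 mi
The shortest leg is E–F at 14.8 mi.

E–F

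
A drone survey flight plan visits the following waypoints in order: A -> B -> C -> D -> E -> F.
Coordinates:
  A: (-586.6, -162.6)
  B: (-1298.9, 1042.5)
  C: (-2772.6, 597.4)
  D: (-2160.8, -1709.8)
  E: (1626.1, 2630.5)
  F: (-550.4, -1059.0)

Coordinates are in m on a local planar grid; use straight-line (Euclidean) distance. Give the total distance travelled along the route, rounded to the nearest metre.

Leg distances:
A→B: 1399.9 m  (cumulative 1399.9 m)
B→C: 1539.4 m  (cumulative 2939.3 m)
C→D: 2386.9 m  (cumulative 5326.3 m)
D→E: 5760.1 m  (cumulative 11086.4 m)
E→F: 4283.6 m  (cumulative 15370.0 m)
Total route length ≈ 15370 m.

15370 m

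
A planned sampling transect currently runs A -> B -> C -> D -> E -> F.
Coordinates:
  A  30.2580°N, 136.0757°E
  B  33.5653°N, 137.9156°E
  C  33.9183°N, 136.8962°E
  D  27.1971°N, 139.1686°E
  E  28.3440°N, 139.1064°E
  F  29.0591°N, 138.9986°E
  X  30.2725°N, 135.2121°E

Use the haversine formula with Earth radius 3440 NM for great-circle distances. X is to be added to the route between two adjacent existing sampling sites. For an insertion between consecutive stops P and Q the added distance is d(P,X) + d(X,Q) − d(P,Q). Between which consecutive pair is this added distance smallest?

between A and B

Added distance for inserting X between each consecutive pair:
A–B: 66.2 NM
B–C: 420.9 NM
C–D: 93.1 NM
D–E: 443.8 NM
E–F: 401.7 NM
Smallest added distance is 66.2 NM, inserting between A and B.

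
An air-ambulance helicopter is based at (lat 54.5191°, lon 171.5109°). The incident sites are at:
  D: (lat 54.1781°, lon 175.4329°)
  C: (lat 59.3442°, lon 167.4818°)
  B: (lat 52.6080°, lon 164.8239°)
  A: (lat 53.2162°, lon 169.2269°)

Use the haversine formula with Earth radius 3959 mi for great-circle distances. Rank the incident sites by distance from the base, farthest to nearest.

C, B, D, A

Computing each great-circle distance from (lat 54.5191°, lon 171.5109°):
C (lat 59.3442°, lon 167.4818°): 366.2 mi
B (lat 52.6080°, lon 164.8239°): 304.4 mi
D (lat 54.1781°, lon 175.4329°): 159.7 mi
A (lat 53.2162°, lon 169.2269°): 129.5 mi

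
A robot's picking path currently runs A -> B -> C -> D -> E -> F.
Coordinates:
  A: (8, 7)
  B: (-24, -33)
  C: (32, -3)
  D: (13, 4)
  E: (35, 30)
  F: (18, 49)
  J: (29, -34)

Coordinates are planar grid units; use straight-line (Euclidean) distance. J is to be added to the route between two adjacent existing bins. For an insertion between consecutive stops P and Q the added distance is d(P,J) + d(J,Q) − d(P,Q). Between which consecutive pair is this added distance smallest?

Added distance for inserting J between each consecutive pair:
A–B: 47.8
B–C: 20.6
C–D: 52.1
D–E: 71.5
E–F: 122.5
Smallest added distance is 20.6, inserting between B and C.

between B and C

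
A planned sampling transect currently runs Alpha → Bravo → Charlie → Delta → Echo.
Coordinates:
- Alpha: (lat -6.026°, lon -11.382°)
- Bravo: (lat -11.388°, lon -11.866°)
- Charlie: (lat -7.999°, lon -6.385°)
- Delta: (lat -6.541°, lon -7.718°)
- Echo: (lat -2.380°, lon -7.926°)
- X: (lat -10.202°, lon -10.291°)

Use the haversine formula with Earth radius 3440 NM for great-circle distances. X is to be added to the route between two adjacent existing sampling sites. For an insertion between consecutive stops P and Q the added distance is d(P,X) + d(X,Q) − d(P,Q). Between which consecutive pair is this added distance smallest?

between Bravo and Charlie

Added distance for inserting X between each consecutive pair:
Alpha–Bravo: 52.8 NM
Bravo–Charlie: 0.8 NM
Charlie–Delta: 416.2 NM
Delta–Echo: 507.9 NM
Smallest added distance is 0.8 NM, inserting between Bravo and Charlie.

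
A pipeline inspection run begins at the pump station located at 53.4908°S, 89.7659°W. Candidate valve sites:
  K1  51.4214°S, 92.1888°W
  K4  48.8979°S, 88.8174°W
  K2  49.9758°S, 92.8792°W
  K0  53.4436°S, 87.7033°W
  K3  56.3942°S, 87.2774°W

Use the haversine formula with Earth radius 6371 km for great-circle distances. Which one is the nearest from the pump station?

K0

Distance to each, sorted:
K0: 136.6 km
K1: 282.6 km
K3: 359.8 km
K2: 445.7 km
K4: 515.0 km
The nearest is K0 at 136.6 km.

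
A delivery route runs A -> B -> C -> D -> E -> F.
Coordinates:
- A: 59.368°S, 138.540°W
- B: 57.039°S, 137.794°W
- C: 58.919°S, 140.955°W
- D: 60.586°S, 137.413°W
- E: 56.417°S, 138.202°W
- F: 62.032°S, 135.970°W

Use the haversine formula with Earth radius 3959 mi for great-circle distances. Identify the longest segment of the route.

E–F

Leg distances:
A→B: 163.2 mi
B→C: 174.0 mi
C→D: 168.7 mi
D→E: 289.5 mi
E→F: 395.9 mi
The longest leg is E–F at 395.9 mi.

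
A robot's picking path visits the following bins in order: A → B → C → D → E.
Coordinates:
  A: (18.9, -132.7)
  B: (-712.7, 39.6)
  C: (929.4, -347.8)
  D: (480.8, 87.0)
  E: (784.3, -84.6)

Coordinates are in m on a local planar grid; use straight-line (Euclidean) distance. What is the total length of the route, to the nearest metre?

Leg distances:
A→B: 751.6 m  (cumulative 751.6 m)
B→C: 1687.2 m  (cumulative 2438.8 m)
C→D: 624.7 m  (cumulative 3063.5 m)
D→E: 348.7 m  (cumulative 3412.2 m)
Total route length ≈ 3412 m.

3412 m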